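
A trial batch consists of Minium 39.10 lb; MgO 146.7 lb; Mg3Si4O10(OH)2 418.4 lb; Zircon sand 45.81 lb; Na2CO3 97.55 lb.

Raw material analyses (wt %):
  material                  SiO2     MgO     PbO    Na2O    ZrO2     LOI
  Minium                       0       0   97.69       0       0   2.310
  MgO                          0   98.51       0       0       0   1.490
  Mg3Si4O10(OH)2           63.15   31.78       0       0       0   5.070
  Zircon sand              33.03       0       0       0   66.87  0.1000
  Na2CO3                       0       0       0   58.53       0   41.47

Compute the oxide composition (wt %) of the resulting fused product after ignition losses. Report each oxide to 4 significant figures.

Glass mass = 682.8 lb (batch 747.6 − LOI 64.80).
Composition: SiO2 40.92%, MgO 40.64%, PbO 5.594%, Na2O 8.363%, ZrO2 4.487%

Mid-chain values are displayed rounded off to 4 significant figures between the steps — all arithmetic keeps full precision throughout — every reported figure takes just one rounding; all derived quantities, which include net glass mass, yield, totals, the five compositions, ignition loss, are recomputed in full float precision, as given in question or answer, from the weighed amounts at 682.8 lb of glass.
Per-oxide mass from batch:
  SiO2: 418.4·0.6315 + 45.81·0.3303 = 279.4 lb
  MgO: 146.7·0.9851 + 418.4·0.3178 = 277.5 lb
  PbO: 39.10·0.9769 = 38.20 lb
  Na2O: 97.55·0.5853 = 57.10 lb
  ZrO2: 45.81·0.6687 = 30.63 lb
LOI: 39.10·0.02310 + 146.7·0.01490 + 418.4·0.05070 + 45.81·0.001000 + 97.55·0.4147 = 64.80 lb
Glass = total batch minus LOI = 747.6 − 64.80 = 682.8 lb (= Σ oxide masses)
percent by weight: oxide/glass ×100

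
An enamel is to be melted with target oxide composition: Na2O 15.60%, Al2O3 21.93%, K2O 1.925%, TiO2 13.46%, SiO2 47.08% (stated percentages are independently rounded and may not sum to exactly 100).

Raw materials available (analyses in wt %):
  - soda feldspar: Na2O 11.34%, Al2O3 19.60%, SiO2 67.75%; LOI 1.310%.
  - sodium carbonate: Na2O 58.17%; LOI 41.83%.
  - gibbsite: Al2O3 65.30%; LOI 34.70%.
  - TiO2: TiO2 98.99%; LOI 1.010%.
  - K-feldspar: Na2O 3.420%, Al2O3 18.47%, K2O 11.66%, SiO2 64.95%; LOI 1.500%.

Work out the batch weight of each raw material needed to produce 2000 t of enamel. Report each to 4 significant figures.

Values along the way are displayed, with 4-significant-figure rounding, in the working. The working math runs at full float precision at every stage — each reported value takes a single rounding; derived quantities, including five oxide percentages, LOI, net glass mass, yield, the totals, are rebuilt from the batch weights on 2000 t of glass in full float precision as given in problem or answer.
Per-oxide target masses for 2000 t enamel:
  Na2O: 15.60% × 2000 = 312.0 t
  Al2O3: 21.93% × 2000 = 438.6 t
  K2O: 1.925% × 2000 = 38.50 t
  TiO2: 13.46% × 2000 = 269.2 t
  SiO2: 47.08% × 2000 = 941.6 t
Per-oxide balance check applying the batch weights above, under the basis named above (summed amounts equal target values once rounding is allowed for):
  Na2O: 1073·0.1134 + 307.7·0.5817 + 330.2·0.03420 = 312.0 t (target 312.0 t)
  Al2O3: 1073·0.1960 + 256.1·0.6530 + 330.2·0.1847 = 438.5 t (target 438.6 t)
  K2O: 330.2·0.1166 = 38.50 t (target 38.50 t)
  TiO2: 271.9·0.9899 = 269.2 t (target 269.2 t)
  SiO2: 1073·0.6775 + 330.2·0.6495 = 941.4 t (target 941.6 t)
Mass balance on the glass: net batch after ignition = 2000 t (targets for the oxides total 2000 t; basis as stated: 2000 t — differing by rounding only).
Batch grand total — Σ batch = 2239 t; the LOI term Σ batch·LOI equals 239.3 t; yield = glass ÷ total batch = 89.31%.

Batch per 2000 t enamel:
  soda feldspar: 1073 t
  sodium carbonate: 307.7 t
  gibbsite: 256.1 t
  TiO2: 271.9 t
  K-feldspar: 330.2 t
Total batch = 2239 t; LOI loss = 239.3 t; yield = 89.31%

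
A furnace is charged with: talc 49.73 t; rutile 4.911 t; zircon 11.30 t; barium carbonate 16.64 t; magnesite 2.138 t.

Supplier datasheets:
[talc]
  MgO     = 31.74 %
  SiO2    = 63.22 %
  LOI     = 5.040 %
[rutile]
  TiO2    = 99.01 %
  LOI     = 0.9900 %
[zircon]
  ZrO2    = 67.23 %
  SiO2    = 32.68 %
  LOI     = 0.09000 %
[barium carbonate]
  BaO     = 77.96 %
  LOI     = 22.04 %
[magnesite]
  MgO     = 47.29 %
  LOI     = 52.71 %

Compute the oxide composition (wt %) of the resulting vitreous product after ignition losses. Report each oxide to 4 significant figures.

Glass mass = 77.36 t (batch 84.72 − LOI 7.360).
Composition: ZrO2 9.820%, TiO2 6.285%, MgO 21.71%, SiO2 45.41%, BaO 16.77%

All arithmetic holds full float precision from start to finish; mid-chain values appear rounded to 4 significant digits across the worked steps. Every reported result is rounded exactly once; derived quantities, including LOI, totals, five oxide percentages, glass mass, yield, are carried from the batch weights at 77.36 t of glass at full float precision, precisely as stated by the problem or answer text.
Oxide-by-oxide delivered mass:
  ZrO2: 11.30·0.6723 = 7.597 t
  TiO2: 4.911·0.9901 = 4.862 t
  MgO: 49.73·0.3174 + 2.138·0.4729 = 16.80 t
  SiO2: 49.73·0.6322 + 11.30·0.3268 = 35.13 t
  BaO: 16.64·0.7796 = 12.97 t
LOI: 49.73·0.05040 + 4.911·0.009900 + 11.30·9.000e-04 + 16.64·0.2204 + 2.138·0.5271 = 7.360 t
The glass mass, total less LOI, = 84.72 − 7.360 = 77.36 t (the oxide masses sum to this)
each oxide over glass, ×100, is wt %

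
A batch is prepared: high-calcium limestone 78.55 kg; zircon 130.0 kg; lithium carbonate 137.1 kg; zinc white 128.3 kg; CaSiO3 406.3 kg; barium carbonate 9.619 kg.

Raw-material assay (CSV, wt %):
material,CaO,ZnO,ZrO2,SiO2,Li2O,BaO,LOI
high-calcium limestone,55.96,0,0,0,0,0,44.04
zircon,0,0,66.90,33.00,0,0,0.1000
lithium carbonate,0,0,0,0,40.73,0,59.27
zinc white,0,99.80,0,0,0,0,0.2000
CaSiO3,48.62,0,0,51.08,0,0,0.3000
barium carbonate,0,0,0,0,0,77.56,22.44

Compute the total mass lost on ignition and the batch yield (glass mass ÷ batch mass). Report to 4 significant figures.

Values along the way are printed rounded off to 4 significant digits at each printed step — all arithmetic holds full precision from start to finish; every reported number includes exactly one rounding — the derived quantities, which include the yield, LOI, totals, six oxide percentages, net glass mass, are rebuilt at full float precision, as quoted within question or answer, from the batch weights on 770.3 kg of glass.
Ignition loss by material:
  high-calcium limestone: 78.55 × 0.4404 = 34.59 kg
  zircon: 130.0 × 0.001000 = 0.1300 kg
  lithium carbonate: 137.1 × 0.5927 = 81.26 kg
  zinc white: 128.3 × 0.002000 = 0.2566 kg
  CaSiO3: 406.3 × 0.003000 = 1.219 kg
  barium carbonate: 9.619 × 0.2244 = 2.159 kg
Total LOI = 119.6 kg
Glass = batch − LOI = 889.9 − 119.6 = 770.3 kg

LOI loss = 119.6 kg; glass = 770.3 kg; yield = 86.56%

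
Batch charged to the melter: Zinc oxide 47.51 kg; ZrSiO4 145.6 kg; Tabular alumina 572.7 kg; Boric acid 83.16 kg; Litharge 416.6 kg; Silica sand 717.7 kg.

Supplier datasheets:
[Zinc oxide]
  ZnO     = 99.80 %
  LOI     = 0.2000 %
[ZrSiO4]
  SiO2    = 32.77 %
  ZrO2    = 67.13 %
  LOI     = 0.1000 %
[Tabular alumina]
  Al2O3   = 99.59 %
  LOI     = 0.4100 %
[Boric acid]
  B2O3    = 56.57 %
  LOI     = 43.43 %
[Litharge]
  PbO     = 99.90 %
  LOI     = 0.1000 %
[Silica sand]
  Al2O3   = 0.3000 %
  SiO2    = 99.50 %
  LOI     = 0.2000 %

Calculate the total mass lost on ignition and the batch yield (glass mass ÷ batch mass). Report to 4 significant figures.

Rounding to four significant digits governs each mid-chain value as shown; all arithmetic carries full float precision from start to finish; each reported figure is rounded once only; all derived quantities are rebuilt at exact precision (six oxide percentages, net glass mass, the yield, LOI, the totals) using the weight values on 1943 kg of glass, as they appear in either problem or answer.
Each material's LOI contribution:
  Zinc oxide: 47.51 × 0.002000 = 0.09502 kg
  ZrSiO4: 145.6 × 0.001000 = 0.1456 kg
  Tabular alumina: 572.7 × 0.004100 = 2.348 kg
  Boric acid: 83.16 × 0.4343 = 36.12 kg
  Litharge: 416.6 × 0.001000 = 0.4166 kg
  Silica sand: 717.7 × 0.002000 = 1.435 kg
Total LOI = 40.56 kg
Glass = batch − LOI = 1983 − 40.56 = 1943 kg

LOI loss = 40.56 kg; glass = 1943 kg; yield = 97.96%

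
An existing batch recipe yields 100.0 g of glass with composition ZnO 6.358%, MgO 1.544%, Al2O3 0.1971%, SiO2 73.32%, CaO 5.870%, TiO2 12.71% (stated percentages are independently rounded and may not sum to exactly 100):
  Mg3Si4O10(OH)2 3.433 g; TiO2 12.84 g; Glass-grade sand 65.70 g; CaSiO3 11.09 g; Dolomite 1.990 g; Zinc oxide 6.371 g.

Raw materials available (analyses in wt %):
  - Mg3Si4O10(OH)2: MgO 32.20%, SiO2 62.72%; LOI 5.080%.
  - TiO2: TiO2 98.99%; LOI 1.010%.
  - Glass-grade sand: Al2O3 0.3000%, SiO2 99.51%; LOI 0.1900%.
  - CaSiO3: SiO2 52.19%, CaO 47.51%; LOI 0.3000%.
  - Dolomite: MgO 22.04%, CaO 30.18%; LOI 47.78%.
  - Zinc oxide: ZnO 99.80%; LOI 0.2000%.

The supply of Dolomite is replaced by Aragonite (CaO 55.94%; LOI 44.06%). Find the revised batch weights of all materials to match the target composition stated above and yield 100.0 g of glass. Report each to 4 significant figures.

Revised batch per 100.0 g glass:
  Mg3Si4O10(OH)2: 4.795 g
  TiO2: 12.84 g
  Glass-grade sand: 65.70 g
  CaSiO3: 9.455 g
  Aragonite: 2.463 g
  Zinc oxide: 6.371 g
Total batch = 101.6 g; LOI loss = 1.624 g

Working values appear, rounded to four significant digits, at each printed step — each numeric step holds exact precision through every step — each reported number takes just one rounding. Derived quantities (glass mass, yield, ignition loss, totals, six oxide percentages) are recomputed from the weighed amounts per 100.0 g of glass in full float precision, as written in either problem or answer.
Oxide mass targets, per 100.0 g glass:
  ZnO: 6.358% × 100.0 = 6.358 g
  MgO: 1.544% × 100.0 = 1.544 g
  Al2O3: 0.1971% × 100.0 = 0.1971 g
  SiO2: 73.32% × 100.0 = 73.32 g
  CaO: 5.870% × 100.0 = 5.870 g
  TiO2: 12.71% × 100.0 = 12.71 g
A balance pass over the oxides, on the weights just shown, versus the basis set out (every target is met by its sum once rounding is allowed for):
  ZnO: 6.371·0.9980 = 6.358 g (target 6.358 g)
  MgO: 4.795·0.3220 = 1.544 g (target 1.544 g)
  Al2O3: 65.70·0.003000 = 0.1971 g (target 0.1971 g)
  SiO2: 4.795·0.6272 + 65.70·0.9951 + 9.455·0.5219 = 73.32 g (target 73.32 g)
  CaO: 9.455·0.4751 + 2.463·0.5594 = 5.870 g (target 5.870 g)
  TiO2: 12.84·0.9899 = 12.71 g (target 12.71 g)
Auditing the glass mass value: total batch − LOI = 100.0 g (the Σ of target masses is 100.0 g; the stated basis being 100.0 g — gaps are rounding artifacts).
Batch total: Σ batch = 101.6 g; ignition loss, Σ(batch × LOI) = 1.624 g; yield, glass over the total, = 98.40%.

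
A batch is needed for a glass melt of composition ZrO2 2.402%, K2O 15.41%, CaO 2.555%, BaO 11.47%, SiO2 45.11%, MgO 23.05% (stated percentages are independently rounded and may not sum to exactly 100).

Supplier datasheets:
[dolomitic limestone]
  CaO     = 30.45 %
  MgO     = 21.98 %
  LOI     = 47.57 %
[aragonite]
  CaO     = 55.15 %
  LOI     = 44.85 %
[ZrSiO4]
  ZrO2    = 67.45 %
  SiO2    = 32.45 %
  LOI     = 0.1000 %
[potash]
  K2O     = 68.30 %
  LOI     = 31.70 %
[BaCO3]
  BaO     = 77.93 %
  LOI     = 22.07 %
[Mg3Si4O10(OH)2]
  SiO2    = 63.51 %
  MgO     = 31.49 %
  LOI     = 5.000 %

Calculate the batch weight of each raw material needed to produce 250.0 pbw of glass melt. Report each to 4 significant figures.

Mid-chain values are shown rounded to four significant figures alongside each step. Full precision is kept at each step. Exactly one rounding is applied to each reported result. Derived quantities, including LOI, glass mass, the totals, six oxide percentages, yield, are rebuilt using the weight values for 250.0 pbw of glass in full precision, as they appear in the problem or the answer.
Oxide mass targets, per 250.0 pbw glass melt:
  ZrO2: 2.402% × 250.0 = 6.005 pbw
  K2O: 15.41% × 250.0 = 38.52 pbw
  CaO: 2.555% × 250.0 = 6.388 pbw
  BaO: 11.47% × 250.0 = 28.68 pbw
  SiO2: 45.11% × 250.0 = 112.8 pbw
  MgO: 23.05% × 250.0 = 57.62 pbw
Verifying the oxide balance with the batch weights as given, against the basis in use (every target is met by its sum given rounding of the digits):
  ZrO2: 8.903·0.6745 = 6.005 pbw (target 6.005 pbw)
  K2O: 56.41·0.6830 = 38.53 pbw (target 38.52 pbw)
  CaO: 14.29·0.3045 + 3.693·0.5515 = 6.388 pbw (target 6.388 pbw)
  BaO: 36.80·0.7793 = 28.68 pbw (target 28.68 pbw)
  SiO2: 8.903·0.3245 + 173.0·0.6351 = 112.8 pbw (target 112.8 pbw)
  MgO: 14.29·0.2198 + 173.0·0.3149 = 57.62 pbw (target 57.62 pbw)
Consistency of the glass mass: batch Σ − ignition loss = 250.0 pbw (targets for the oxides total 250.0 pbw; the stated basis being 250.0 pbw — rounding explains the deltas).
Whole-batch sum: Σ batch = 293.1 pbw; Σ batch·LOI gives LOI loss = 43.12 pbw; yield = glass ÷ total batch = 85.29%.

Batch per 250.0 pbw glass melt:
  dolomitic limestone: 14.29 pbw
  aragonite: 3.693 pbw
  ZrSiO4: 8.903 pbw
  potash: 56.41 pbw
  BaCO3: 36.80 pbw
  Mg3Si4O10(OH)2: 173.0 pbw
Total batch = 293.1 pbw; LOI loss = 43.12 pbw; yield = 85.29%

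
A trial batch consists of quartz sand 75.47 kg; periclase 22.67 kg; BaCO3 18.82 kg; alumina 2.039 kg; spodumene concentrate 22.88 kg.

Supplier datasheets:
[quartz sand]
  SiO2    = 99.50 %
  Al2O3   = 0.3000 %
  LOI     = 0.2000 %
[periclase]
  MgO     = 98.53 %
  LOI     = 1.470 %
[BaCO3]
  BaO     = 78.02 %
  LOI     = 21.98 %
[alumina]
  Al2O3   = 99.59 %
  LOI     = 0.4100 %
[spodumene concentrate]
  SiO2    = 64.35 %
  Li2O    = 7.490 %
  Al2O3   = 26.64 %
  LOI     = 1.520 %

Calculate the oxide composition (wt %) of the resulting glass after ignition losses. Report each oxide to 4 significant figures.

Glass mass = 136.9 kg (batch 141.9 − LOI 4.977).
Composition: MgO 16.32%, SiO2 65.61%, Li2O 1.252%, BaO 10.73%, Al2O3 6.101%

Every computation maintains exact precision from start to finish. The intermediate values are printed rounded to 4 significant figures across the worked steps; a single rounding produces each reported number — derived quantities (the yield, totals, net glass mass, ignition loss, five oxide percentages) are computed in full float precision starting from the weights on 136.9 kg of glass, exactly as printed in question or answer.
What the batch supplies per oxide:
  MgO: 22.67·0.9853 = 22.34 kg
  SiO2: 75.47·0.9950 + 22.88·0.6435 = 89.82 kg
  Li2O: 22.88·0.07490 = 1.714 kg
  BaO: 18.82·0.7802 = 14.68 kg
  Al2O3: 75.47·0.003000 + 2.039·0.9959 + 22.88·0.2664 = 8.352 kg
LOI: 75.47·0.002000 + 22.67·0.01470 + 18.82·0.2198 + 2.039·0.004100 + 22.88·0.01520 = 4.977 kg
Glass mass = batch − LOI = 141.9 − 4.977 = 136.9 kg (= the summed oxide contributions)
wt % = 100 × oxide mass / glass mass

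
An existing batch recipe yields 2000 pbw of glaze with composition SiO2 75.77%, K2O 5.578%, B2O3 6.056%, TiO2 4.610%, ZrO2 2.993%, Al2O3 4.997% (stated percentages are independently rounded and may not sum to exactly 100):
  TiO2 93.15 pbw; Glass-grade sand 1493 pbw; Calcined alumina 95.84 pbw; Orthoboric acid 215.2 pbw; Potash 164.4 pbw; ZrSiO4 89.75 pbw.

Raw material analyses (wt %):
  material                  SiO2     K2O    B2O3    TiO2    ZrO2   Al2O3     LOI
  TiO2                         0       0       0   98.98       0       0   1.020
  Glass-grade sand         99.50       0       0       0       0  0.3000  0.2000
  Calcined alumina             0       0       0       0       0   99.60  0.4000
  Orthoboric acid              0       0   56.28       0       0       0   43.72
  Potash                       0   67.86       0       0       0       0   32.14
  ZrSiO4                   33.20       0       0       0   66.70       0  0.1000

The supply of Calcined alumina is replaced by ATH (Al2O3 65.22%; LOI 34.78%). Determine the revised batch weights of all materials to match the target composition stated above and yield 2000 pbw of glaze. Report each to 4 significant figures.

The intermediate values are displayed (rounded to 4 significant digits) when written out. Each numeric step carries exact precision all the way through — exactly one rounding lands on every reported number. All derived quantities, including glass mass, LOI, six oxide percentages, totals, yield, are re-derived starting from the weights on 2000 pbw of glass in full precision as given in problem or answer.
The oxide mass targets at 2000 pbw glaze:
  SiO2: 75.77% × 2000 = 1515 pbw
  K2O: 5.578% × 2000 = 111.6 pbw
  B2O3: 6.056% × 2000 = 121.1 pbw
  TiO2: 4.610% × 2000 = 92.20 pbw
  ZrO2: 2.993% × 2000 = 59.86 pbw
  Al2O3: 4.997% × 2000 = 99.94 pbw
A balance pass over the oxides, given the weights on record, relative to the basis at hand (every target is met by its sum inside rounding margins):
  SiO2: 1493·0.9950 + 89.75·0.3320 = 1515 pbw (target 1515 pbw)
  K2O: 164.4·0.6786 = 111.6 pbw (target 111.6 pbw)
  B2O3: 215.2·0.5628 = 121.1 pbw (target 121.1 pbw)
  TiO2: 93.15·0.9898 = 92.20 pbw (target 92.20 pbw)
  ZrO2: 89.75·0.6670 = 59.86 pbw (target 59.86 pbw)
  Al2O3: 1493·0.003000 + 146.4·0.6522 = 99.96 pbw (target 99.94 pbw)
Glass-mass bookkeeping: batch Σ − ignition loss = 2000 pbw (oxide target masses add up to 2000 pbw; versus the stated basis of 2000 pbw — differing by rounding only).
Adding the batch up: Σ batch = 2202 pbw; Σ batch·LOI gives LOI loss = 201.9 pbw; yield = glass ÷ total batch = 90.83%.

Revised batch per 2000 pbw glaze:
  TiO2: 93.15 pbw
  Glass-grade sand: 1493 pbw
  ATH: 146.4 pbw
  Orthoboric acid: 215.2 pbw
  Potash: 164.4 pbw
  ZrSiO4: 89.75 pbw
Total batch = 2202 pbw; LOI loss = 201.9 pbw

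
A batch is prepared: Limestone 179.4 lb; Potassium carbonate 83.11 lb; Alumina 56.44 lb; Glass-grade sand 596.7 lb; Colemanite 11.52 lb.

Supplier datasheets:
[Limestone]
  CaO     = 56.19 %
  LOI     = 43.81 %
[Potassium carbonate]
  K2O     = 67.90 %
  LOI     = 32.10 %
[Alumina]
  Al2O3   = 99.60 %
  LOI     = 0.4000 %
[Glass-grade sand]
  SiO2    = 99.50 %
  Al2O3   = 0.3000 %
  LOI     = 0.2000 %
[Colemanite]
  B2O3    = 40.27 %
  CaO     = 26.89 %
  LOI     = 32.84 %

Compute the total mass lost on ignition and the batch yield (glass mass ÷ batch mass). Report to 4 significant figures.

LOI loss = 110.5 lb; glass = 816.7 lb; yield = 88.08%

Mid-chain values appear rounded off to 4 significant digits within the worked lines; the whole derivation holds full precision through the solve. Every reported result carries a single rounding — derived quantities (yield, the five compositions, ignition loss, net glass mass, the totals) are computed from the weighed amounts for 816.7 lb of glass in full float precision as written in question or answer.
Ignition loss by material:
  Limestone: 179.4 × 0.4381 = 78.60 lb
  Potassium carbonate: 83.11 × 0.3210 = 26.68 lb
  Alumina: 56.44 × 0.004000 = 0.2258 lb
  Glass-grade sand: 596.7 × 0.002000 = 1.193 lb
  Colemanite: 11.52 × 0.3284 = 3.783 lb
Total LOI = 110.5 lb
Glass = batch − LOI = 927.2 − 110.5 = 816.7 lb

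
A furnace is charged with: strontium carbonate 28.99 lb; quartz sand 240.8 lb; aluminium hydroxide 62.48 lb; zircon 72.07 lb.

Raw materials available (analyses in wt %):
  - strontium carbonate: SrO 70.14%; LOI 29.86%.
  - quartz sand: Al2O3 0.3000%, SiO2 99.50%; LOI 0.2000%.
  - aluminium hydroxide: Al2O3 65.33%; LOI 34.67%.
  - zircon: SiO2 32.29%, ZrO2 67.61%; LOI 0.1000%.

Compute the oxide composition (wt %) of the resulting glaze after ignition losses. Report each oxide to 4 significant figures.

Glass mass = 373.5 lb (batch 404.3 − LOI 30.87).
Composition: Al2O3 11.12%, SiO2 70.39%, SrO 5.445%, ZrO2 13.05%

In-progress results are displayed (rounded to 4 significant digits) within the worked lines — the whole derivation runs at full precision from start to finish. Every reported result is rounded once only; the derived quantities (the yield, glass mass, the totals, ignition loss, the four compositions) are recomputed from the weighed amounts on 373.5 lb of glass in exact precision exactly as shown in problem or answer.
What the batch supplies per oxide:
  Al2O3: 240.8·0.003000 + 62.48·0.6533 = 41.54 lb
  SiO2: 240.8·0.9950 + 72.07·0.3229 = 262.9 lb
  SrO: 28.99·0.7014 = 20.33 lb
  ZrO2: 72.07·0.6761 = 48.73 lb
LOI: 28.99·0.2986 + 240.8·0.002000 + 62.48·0.3467 + 72.07·0.001000 = 30.87 lb
Resulting glass, batch − LOI: 404.3 − 30.87 = 373.5 lb (the oxide masses sum to this)
oxide / glass × 100 gives the wt %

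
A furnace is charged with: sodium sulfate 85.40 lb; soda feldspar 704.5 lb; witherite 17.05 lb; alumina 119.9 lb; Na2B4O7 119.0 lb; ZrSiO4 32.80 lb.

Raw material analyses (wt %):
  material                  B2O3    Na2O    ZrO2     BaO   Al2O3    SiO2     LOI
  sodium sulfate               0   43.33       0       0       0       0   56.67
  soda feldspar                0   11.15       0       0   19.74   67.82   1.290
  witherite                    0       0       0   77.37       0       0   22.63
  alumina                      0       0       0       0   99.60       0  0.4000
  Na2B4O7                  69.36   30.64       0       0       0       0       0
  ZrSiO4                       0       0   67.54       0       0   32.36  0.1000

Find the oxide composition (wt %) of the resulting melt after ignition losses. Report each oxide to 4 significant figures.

Glass mass = 1017 lb (batch 1079 − LOI 61.86).
Composition: B2O3 8.118%, Na2O 14.95%, ZrO2 2.179%, BaO 1.297%, Al2O3 25.42%, SiO2 48.03%

Values along the way are shown, with 4-significant-digit rounding, within the worked lines. Each numeric step carries full float precision throughout — every reported figure is rounded a single time. The derived quantities (net glass mass, totals, yield, LOI, the six compositions) are carried from the weighed amounts at 1017 lb of glass at full float precision, as set out in the problem or the answer.
Per-oxide mass from batch:
  B2O3: 119.0·0.6936 = 82.54 lb
  Na2O: 85.40·0.4333 + 704.5·0.1115 + 119.0·0.3064 = 152.0 lb
  ZrO2: 32.80·0.6754 = 22.15 lb
  BaO: 17.05·0.7737 = 13.19 lb
  Al2O3: 704.5·0.1974 + 119.9·0.9960 = 258.5 lb
  SiO2: 704.5·0.6782 + 32.80·0.3236 = 488.4 lb
LOI: 85.40·0.5667 + 704.5·0.01290 + 17.05·0.2263 + 119.9·0.004000 + 32.80·0.001000 = 61.86 lb
Glass = total batch minus LOI = 1079 − 61.86 = 1017 lb (the oxide masses sum to this)
each oxide over glass, ×100, is wt %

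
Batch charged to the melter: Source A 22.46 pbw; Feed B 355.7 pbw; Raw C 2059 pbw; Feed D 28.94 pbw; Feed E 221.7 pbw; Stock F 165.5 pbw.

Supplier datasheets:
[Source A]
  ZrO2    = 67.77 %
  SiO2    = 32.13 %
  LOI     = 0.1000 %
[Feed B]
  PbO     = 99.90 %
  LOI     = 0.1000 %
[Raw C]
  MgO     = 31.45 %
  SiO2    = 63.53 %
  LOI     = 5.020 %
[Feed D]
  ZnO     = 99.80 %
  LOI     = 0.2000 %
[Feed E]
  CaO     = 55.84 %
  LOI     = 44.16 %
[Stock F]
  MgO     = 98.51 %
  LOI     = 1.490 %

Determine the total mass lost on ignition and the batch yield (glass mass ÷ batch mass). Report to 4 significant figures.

LOI loss = 204.2 pbw; glass = 2649 pbw; yield = 92.84%

All internal work keeps exact precision from first step to last; values along the way appear rounded to 4 significant figures. Every reported value takes exactly one rounding; derived quantities (net glass mass, the totals, the six compositions, LOI, the yield) are carried from the weighed amounts for 2649 pbw of glass in full precision precisely as stated by problem or answer.
LOI of each material in turn:
  Source A: 22.46 × 0.001000 = 0.02246 pbw
  Feed B: 355.7 × 0.001000 = 0.3557 pbw
  Raw C: 2059 × 0.05020 = 103.4 pbw
  Feed D: 28.94 × 0.002000 = 0.05788 pbw
  Feed E: 221.7 × 0.4416 = 97.90 pbw
  Stock F: 165.5 × 0.01490 = 2.466 pbw
Total LOI = 204.2 pbw
Glass = batch − LOI = 2853 − 204.2 = 2649 pbw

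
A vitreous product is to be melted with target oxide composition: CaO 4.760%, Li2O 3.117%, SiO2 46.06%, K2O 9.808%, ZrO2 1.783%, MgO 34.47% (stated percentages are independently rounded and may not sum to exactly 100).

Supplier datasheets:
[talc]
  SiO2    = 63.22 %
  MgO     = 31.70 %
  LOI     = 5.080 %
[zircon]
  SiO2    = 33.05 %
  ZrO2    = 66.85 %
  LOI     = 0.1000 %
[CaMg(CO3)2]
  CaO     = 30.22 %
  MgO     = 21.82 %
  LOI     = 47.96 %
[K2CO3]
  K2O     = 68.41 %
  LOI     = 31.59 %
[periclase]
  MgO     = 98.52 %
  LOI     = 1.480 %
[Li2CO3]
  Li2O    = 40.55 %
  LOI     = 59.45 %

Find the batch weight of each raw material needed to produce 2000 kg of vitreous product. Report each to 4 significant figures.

Every computation runs at exact precision through the solve; working values appear rounded to four significant figures within the worked lines; exactly one rounding is applied to every reported result — derived quantities (yield, LOI, totals, glass mass, six oxide percentages) are re-derived starting from the weights on 2000 kg of glass at exact precision, as written in the question or the answer.
Target masses of each oxide per 2000 kg vitreous product:
  CaO: 4.760% × 2000 = 95.20 kg
  Li2O: 3.117% × 2000 = 62.34 kg
  SiO2: 46.06% × 2000 = 921.2 kg
  K2O: 9.808% × 2000 = 196.2 kg
  ZrO2: 1.783% × 2000 = 35.66 kg
  MgO: 34.47% × 2000 = 689.4 kg
Oxide-by-oxide audit applying the batch weights above, against the basis in use (sum by sum, the targets are met given rounding of the digits):
  CaO: 315.0·0.3022 = 95.19 kg (target 95.20 kg)
  Li2O: 153.7·0.4055 = 62.33 kg (target 62.34 kg)
  SiO2: 1429·0.6322 + 53.34·0.3305 = 921.0 kg (target 921.2 kg)
  K2O: 286.7·0.6841 = 196.1 kg (target 196.2 kg)
  ZrO2: 53.34·0.6685 = 35.66 kg (target 35.66 kg)
  MgO: 1429·0.3170 + 315.0·0.2182 + 170.1·0.9852 = 689.3 kg (target 689.4 kg)
Glass-mass sanity pass: the batch minus its LOI: 2000 kg (targets for the oxides total 2000 kg; stated basis 2000 kg — differing by rounding only).
Batch total: Σ batch = 2408 kg; LOI removed, Σ of batch·LOI: 408.2 kg; yield = glass ÷ total batch = 83.05%.

Batch per 2000 kg vitreous product:
  talc: 1429 kg
  zircon: 53.34 kg
  CaMg(CO3)2: 315.0 kg
  K2CO3: 286.7 kg
  periclase: 170.1 kg
  Li2CO3: 153.7 kg
Total batch = 2408 kg; LOI loss = 408.2 kg; yield = 83.05%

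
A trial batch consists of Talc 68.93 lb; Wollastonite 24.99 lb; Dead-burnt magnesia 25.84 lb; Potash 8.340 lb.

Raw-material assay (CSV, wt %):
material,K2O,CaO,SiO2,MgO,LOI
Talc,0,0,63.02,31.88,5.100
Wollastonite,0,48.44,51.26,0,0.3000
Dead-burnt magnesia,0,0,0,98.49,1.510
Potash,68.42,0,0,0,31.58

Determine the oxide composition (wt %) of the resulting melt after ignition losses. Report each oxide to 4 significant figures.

Glass mass = 121.5 lb (batch 128.1 − LOI 6.614).
Composition: K2O 4.697%, CaO 9.964%, SiO2 46.30%, MgO 39.04%

All arithmetic runs at full float precision through the solve — working values are displayed rounded to four significant digits on the page; every reported figure undergoes a single rounding. The derived quantities are recomputed from the batch weights for 121.5 lb of glass in full precision (the totals, LOI, net glass mass, the four compositions, yield), as quoted within the question or the answer.
What the batch supplies per oxide:
  K2O: 8.340·0.6842 = 5.706 lb
  CaO: 24.99·0.4844 = 12.11 lb
  SiO2: 68.93·0.6302 + 24.99·0.5126 = 56.25 lb
  MgO: 68.93·0.3188 + 25.84·0.9849 = 47.42 lb
LOI: 68.93·0.05100 + 24.99·0.003000 + 25.84·0.01510 + 8.340·0.3158 = 6.614 lb
batch − LOI leaves glass = 128.1 − 6.614 = 121.5 lb (equal to the oxide-mass sum)
wt % = 100 × oxide mass / glass mass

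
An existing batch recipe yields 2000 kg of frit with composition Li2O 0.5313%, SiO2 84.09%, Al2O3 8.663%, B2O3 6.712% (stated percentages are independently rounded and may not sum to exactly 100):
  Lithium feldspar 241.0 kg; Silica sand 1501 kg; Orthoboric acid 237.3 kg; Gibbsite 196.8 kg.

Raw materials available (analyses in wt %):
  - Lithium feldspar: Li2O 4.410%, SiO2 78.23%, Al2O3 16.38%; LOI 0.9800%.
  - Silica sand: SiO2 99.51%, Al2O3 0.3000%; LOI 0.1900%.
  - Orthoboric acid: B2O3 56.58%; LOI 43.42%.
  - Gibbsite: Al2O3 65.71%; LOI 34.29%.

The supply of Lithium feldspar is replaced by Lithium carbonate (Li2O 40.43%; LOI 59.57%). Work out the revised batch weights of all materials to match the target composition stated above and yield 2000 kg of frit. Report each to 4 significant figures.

Revised batch per 2000 kg frit:
  Lithium carbonate: 26.28 kg
  Silica sand: 1690 kg
  Orthoboric acid: 237.3 kg
  Gibbsite: 256.0 kg
Total batch = 2210 kg; LOI loss = 209.7 kg

Intermediates are printed with 4-significant-digit rounding at each printed step — each numeric step carries full float precision throughout. A single rounding produces each reported number — all derived quantities, which include ignition loss, the totals, glass mass, the four compositions, yield, are computed in exact precision, as quoted within either problem or answer, starting from the weights on 2000 kg of glass.
The oxide mass targets at 2000 kg frit:
  Li2O: 0.5313% × 2000 = 10.63 kg
  SiO2: 84.09% × 2000 = 1682 kg
  Al2O3: 8.663% × 2000 = 173.3 kg
  B2O3: 6.712% × 2000 = 134.2 kg
Balance tally, oxide-wise, on the weights just shown, against the basis in use (sums match the target masses within answer rounding):
  Li2O: 26.28·0.4043 = 10.63 kg (target 10.63 kg)
  SiO2: 1690·0.9951 = 1682 kg (target 1682 kg)
  Al2O3: 1690·0.003000 + 256.0·0.6571 = 173.3 kg (target 173.3 kg)
  B2O3: 237.3·0.5658 = 134.3 kg (target 134.2 kg)
Auditing the glass mass value: batch total minus LOI = 2000 kg (the targets, summed, come to 2000 kg; versus the stated basis of 2000 kg — deltas are rounding alone).
Batch grand total — Σ batch = 2210 kg; LOI loss = Σ batch·LOI = 209.7 kg; glass ÷ batch gives a yield of 90.51%.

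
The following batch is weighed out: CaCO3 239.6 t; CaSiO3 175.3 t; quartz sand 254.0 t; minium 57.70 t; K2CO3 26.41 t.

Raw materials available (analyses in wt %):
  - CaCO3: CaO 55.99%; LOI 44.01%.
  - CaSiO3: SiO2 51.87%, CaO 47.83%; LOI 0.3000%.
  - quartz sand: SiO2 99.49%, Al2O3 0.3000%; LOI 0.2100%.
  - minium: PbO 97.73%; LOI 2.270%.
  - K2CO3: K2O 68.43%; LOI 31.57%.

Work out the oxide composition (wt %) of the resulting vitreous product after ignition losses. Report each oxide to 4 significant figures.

Values along the way are shown rounded off to 4 significant digits when written out — all internal work keeps exact precision from first step to last — every reported result is rounded a single time. The derived quantities, which include totals, yield, net glass mass, five oxide percentages, LOI, are computed at full float precision, as given in the problem or answer text, from the weighed amounts at 636.9 t of glass.
What the batch supplies per oxide:
  SiO2: 175.3·0.5187 + 254.0·0.9949 = 343.6 t
  K2O: 26.41·0.6843 = 18.07 t
  PbO: 57.70·0.9773 = 56.39 t
  CaO: 239.6·0.5599 + 175.3·0.4783 = 218.0 t
  Al2O3: 254.0·0.003000 = 0.7620 t
LOI: 239.6·0.4401 + 175.3·0.003000 + 254.0·0.002100 + 57.70·0.02270 + 26.41·0.3157 = 116.2 t
Resulting glass, batch − LOI: 753.0 − 116.2 = 636.9 t (matching Σ of the oxides)
each wt % is 100 × oxide ÷ glass

Glass mass = 636.9 t (batch 753.0 − LOI 116.2).
Composition: SiO2 53.96%, K2O 2.838%, PbO 8.854%, CaO 34.23%, Al2O3 0.1197%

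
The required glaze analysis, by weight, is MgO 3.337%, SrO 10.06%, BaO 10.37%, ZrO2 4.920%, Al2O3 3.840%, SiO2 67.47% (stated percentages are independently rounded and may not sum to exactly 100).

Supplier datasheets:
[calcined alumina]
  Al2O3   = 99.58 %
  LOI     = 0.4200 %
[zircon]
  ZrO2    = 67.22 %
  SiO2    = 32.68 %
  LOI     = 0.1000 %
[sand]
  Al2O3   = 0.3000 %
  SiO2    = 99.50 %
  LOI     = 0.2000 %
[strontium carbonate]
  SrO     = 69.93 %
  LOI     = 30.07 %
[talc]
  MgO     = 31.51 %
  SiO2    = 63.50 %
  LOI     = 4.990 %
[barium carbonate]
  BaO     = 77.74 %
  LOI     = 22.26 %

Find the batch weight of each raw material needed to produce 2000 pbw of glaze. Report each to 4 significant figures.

All arithmetic runs at exact precision in every operation. Values along the way are displayed with 4-significant-digit rounding in the working — every reported figure is rounded just once; derived quantities are carried from the weighed amounts at 2000 pbw of glass at full precision (LOI, six oxide percentages, glass mass, the yield, totals), as quoted within problem or answer.
Target masses of each oxide per 2000 pbw glaze:
  MgO: 3.337% × 2000 = 66.74 pbw
  SrO: 10.06% × 2000 = 201.2 pbw
  BaO: 10.37% × 2000 = 207.4 pbw
  ZrO2: 4.920% × 2000 = 98.40 pbw
  Al2O3: 3.840% × 2000 = 76.80 pbw
  SiO2: 67.47% × 2000 = 1349 pbw
Verifying the oxide balance from the weights as reported, on the stated basis (sum by sum, the targets are met inside rounding margins):
  MgO: 211.8·0.3151 = 66.74 pbw (target 66.74 pbw)
  SrO: 287.7·0.6993 = 201.2 pbw (target 201.2 pbw)
  BaO: 266.8·0.7774 = 207.4 pbw (target 207.4 pbw)
  ZrO2: 146.4·0.6722 = 98.41 pbw (target 98.40 pbw)
  Al2O3: 73.59·0.9958 + 1173·0.003000 = 76.80 pbw (target 76.80 pbw)
  SiO2: 146.4·0.3268 + 1173·0.9950 + 211.8·0.6350 = 1349 pbw (target 1349 pbw)
Glass-mass bookkeeping: batch Σ − ignition loss = 2000 pbw (summing oxide targets gives 2000 pbw; with the basis standing at 2000 pbw — rounding explains the deltas).
Batch grand total — Σ batch = 2159 pbw; Σ batch·LOI gives LOI loss = 159.3 pbw; yield: glass divided by total = 92.62%.

Batch per 2000 pbw glaze:
  calcined alumina: 73.59 pbw
  zircon: 146.4 pbw
  sand: 1173 pbw
  strontium carbonate: 287.7 pbw
  talc: 211.8 pbw
  barium carbonate: 266.8 pbw
Total batch = 2159 pbw; LOI loss = 159.3 pbw; yield = 92.62%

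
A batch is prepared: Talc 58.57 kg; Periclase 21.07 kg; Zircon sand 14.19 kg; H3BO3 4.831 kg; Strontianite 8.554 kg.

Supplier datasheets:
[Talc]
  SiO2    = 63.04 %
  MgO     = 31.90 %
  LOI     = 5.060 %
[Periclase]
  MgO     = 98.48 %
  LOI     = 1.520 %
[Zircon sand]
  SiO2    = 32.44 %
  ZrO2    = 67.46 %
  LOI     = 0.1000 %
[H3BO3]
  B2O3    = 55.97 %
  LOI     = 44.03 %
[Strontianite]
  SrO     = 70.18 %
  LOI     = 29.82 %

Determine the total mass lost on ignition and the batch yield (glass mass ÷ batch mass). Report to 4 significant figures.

LOI loss = 7.976 kg; glass = 99.24 kg; yield = 92.56%

The intermediate values appear (rounded to 4 significant figures) between the steps. Every computation holds exact precision in all steps; each reported figure undergoes a single rounding; derived quantities are carried at exact precision (five oxide percentages, the totals, net glass mass, yield, LOI) from the batch weights on 99.24 kg of glass, as quoted within the problem or the answer.
Each material's LOI contribution:
  Talc: 58.57 × 0.05060 = 2.964 kg
  Periclase: 21.07 × 0.01520 = 0.3203 kg
  Zircon sand: 14.19 × 0.001000 = 0.01419 kg
  H3BO3: 4.831 × 0.4403 = 2.127 kg
  Strontianite: 8.554 × 0.2982 = 2.551 kg
Total LOI = 7.976 kg
Glass = batch − LOI = 107.2 − 7.976 = 99.24 kg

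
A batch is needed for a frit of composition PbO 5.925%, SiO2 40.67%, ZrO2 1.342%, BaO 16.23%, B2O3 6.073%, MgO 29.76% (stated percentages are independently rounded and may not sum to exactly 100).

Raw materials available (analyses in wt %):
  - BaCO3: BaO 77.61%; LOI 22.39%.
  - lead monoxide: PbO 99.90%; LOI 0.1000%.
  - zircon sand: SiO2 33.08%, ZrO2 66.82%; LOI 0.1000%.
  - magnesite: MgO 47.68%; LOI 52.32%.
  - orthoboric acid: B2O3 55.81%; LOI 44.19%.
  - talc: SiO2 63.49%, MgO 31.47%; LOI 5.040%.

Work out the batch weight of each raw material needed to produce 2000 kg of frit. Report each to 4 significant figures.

The whole derivation carries exact precision from first step to last; working values are shown rounded to four significant figures at each printed step; each reported figure undergoes a single rounding; all derived quantities (the totals, ignition loss, six oxide percentages, glass mass, the yield) are carried at full float precision from the batch weights per 2000 kg of glass as written in question or answer.
Oxide-by-oxide targets in 2000 kg frit:
  PbO: 5.925% × 2000 = 118.5 kg
  SiO2: 40.67% × 2000 = 813.4 kg
  ZrO2: 1.342% × 2000 = 26.84 kg
  BaO: 16.23% × 2000 = 324.6 kg
  B2O3: 6.073% × 2000 = 121.5 kg
  MgO: 29.76% × 2000 = 595.2 kg
Checking each oxide sum working from each reported weight, under the basis named above (delivered sums recover each target exact up to rounding of places):
  PbO: 118.6·0.9990 = 118.5 kg (target 118.5 kg)
  SiO2: 40.17·0.3308 + 1260·0.6349 = 813.3 kg (target 813.4 kg)
  ZrO2: 40.17·0.6682 = 26.84 kg (target 26.84 kg)
  BaO: 418.2·0.7761 = 324.6 kg (target 324.6 kg)
  B2O3: 217.6·0.5581 = 121.4 kg (target 121.5 kg)
  MgO: 416.5·0.4768 + 1260·0.3147 = 595.1 kg (target 595.2 kg)
Mass balance on the glass: the batch minus its LOI: 2000 kg (oxide target masses add up to 2000 kg; with the basis standing at 2000 kg — gaps are rounding artifacts).
Whole-batch sum: Σ batch = 2471 kg; ignition loss, Σ(batch × LOI) = 471.4 kg; yield = glass ÷ total batch = 80.92%.

Batch per 2000 kg frit:
  BaCO3: 418.2 kg
  lead monoxide: 118.6 kg
  zircon sand: 40.17 kg
  magnesite: 416.5 kg
  orthoboric acid: 217.6 kg
  talc: 1260 kg
Total batch = 2471 kg; LOI loss = 471.4 kg; yield = 80.92%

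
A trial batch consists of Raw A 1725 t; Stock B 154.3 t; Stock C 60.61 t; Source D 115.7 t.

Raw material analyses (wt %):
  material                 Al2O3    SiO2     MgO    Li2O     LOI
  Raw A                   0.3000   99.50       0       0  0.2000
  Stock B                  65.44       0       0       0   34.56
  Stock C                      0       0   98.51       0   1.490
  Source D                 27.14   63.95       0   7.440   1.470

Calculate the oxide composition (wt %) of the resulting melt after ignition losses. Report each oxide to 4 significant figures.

Glass mass = 1996 t (batch 2056 − LOI 59.38).
Composition: Al2O3 6.890%, SiO2 89.69%, MgO 2.991%, Li2O 0.4312%

The whole derivation keeps full precision through the solve. Mid-chain values are shown (rounded to four significant digits) across the worked steps — every reported result is rounded just once. All derived quantities, which include yield, totals, four oxide percentages, glass mass, LOI, are computed at full precision, as quoted within question or answer, from the batch weights per 1996 t of glass.
Delivered oxide masses:
  Al2O3: 1725·0.003000 + 154.3·0.6544 + 115.7·0.2714 = 137.5 t
  SiO2: 1725·0.9950 + 115.7·0.6395 = 1790 t
  MgO: 60.61·0.9851 = 59.71 t
  Li2O: 115.7·0.07440 = 8.608 t
LOI: 1725·0.002000 + 154.3·0.3456 + 60.61·0.01490 + 115.7·0.01470 = 59.38 t
The glass mass, total less LOI, = 2056 − 59.38 = 1996 t (matching Σ of the oxides)
percent share: oxide ÷ glass, ×100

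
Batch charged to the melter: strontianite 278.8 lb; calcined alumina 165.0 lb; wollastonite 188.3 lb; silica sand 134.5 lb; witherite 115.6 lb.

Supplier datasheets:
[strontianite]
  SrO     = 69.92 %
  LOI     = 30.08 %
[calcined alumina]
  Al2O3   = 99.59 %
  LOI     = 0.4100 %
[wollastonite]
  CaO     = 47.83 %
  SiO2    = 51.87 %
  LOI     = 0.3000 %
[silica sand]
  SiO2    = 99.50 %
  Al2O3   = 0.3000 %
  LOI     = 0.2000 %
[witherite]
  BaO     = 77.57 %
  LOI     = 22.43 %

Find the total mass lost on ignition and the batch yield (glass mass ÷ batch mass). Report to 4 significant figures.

LOI loss = 111.3 lb; glass = 770.9 lb; yield = 87.38%

The intermediate values appear, rounded to 4 significant figures, across the worked steps — the working math holds exact precision in every operation. Exactly one rounding lands on every reported number — the derived quantities (glass mass, LOI, yield, five oxide percentages, totals) are carried in full float precision using the weight values at 770.9 lb of glass, as set out in either problem or answer.
Per-material ignition loss:
  strontianite: 278.8 × 0.3008 = 83.86 lb
  calcined alumina: 165.0 × 0.004100 = 0.6765 lb
  wollastonite: 188.3 × 0.003000 = 0.5649 lb
  silica sand: 134.5 × 0.002000 = 0.2690 lb
  witherite: 115.6 × 0.2243 = 25.93 lb
Total LOI = 111.3 lb
Glass = batch − LOI = 882.2 − 111.3 = 770.9 lb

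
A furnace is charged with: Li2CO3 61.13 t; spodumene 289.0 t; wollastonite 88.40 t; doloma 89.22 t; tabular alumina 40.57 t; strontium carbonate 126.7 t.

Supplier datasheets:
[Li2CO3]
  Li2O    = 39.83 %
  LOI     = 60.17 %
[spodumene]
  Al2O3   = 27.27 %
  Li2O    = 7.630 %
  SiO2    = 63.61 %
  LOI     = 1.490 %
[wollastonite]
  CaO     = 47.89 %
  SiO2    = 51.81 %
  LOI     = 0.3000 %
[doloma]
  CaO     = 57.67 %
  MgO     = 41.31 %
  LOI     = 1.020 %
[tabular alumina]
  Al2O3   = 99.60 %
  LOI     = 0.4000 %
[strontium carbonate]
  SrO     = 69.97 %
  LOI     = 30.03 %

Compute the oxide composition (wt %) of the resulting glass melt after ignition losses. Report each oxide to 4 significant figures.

Mid-chain values are shown, rounded to 4 significant figures, in the working. Full precision is carried at all times; every reported number sees exactly one rounding; all derived quantities are recomputed at full float precision (totals, yield, ignition loss, six oxide percentages, glass mass) from the batch weights per 614.5 t of glass exactly as shown in problem or answer.
Delivered oxide masses:
  Al2O3: 289.0·0.2727 + 40.57·0.9960 = 119.2 t
  CaO: 88.40·0.4789 + 89.22·0.5767 = 93.79 t
  MgO: 89.22·0.4131 = 36.86 t
  SrO: 126.7·0.6997 = 88.65 t
  Li2O: 61.13·0.3983 + 289.0·0.07630 = 46.40 t
  SiO2: 289.0·0.6361 + 88.40·0.5181 = 229.6 t
LOI: 61.13·0.6017 + 289.0·0.01490 + 88.40·0.003000 + 89.22·0.01020 + 40.57·0.004000 + 126.7·0.3003 = 80.47 t
Resulting glass, batch − LOI: 695.0 − 80.47 = 614.5 t (consistent with Σ oxide mass)
wt %: oxide over glass, times 100

Glass mass = 614.5 t (batch 695.0 − LOI 80.47).
Composition: Al2O3 19.40%, CaO 15.26%, MgO 5.997%, SrO 14.43%, Li2O 7.550%, SiO2 37.37%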